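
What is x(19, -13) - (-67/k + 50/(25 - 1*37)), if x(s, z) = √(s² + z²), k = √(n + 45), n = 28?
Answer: 25/6 + √530 + 67*√73/73 ≈ 35.030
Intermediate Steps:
k = √73 (k = √(28 + 45) = √73 ≈ 8.5440)
x(19, -13) - (-67/k + 50/(25 - 1*37)) = √(19² + (-13)²) - (-67*√73/73 + 50/(25 - 1*37)) = √(361 + 169) - (-67*√73/73 + 50/(25 - 37)) = √530 - (-67*√73/73 + 50/(-12)) = √530 - (-67*√73/73 + 50*(-1/12)) = √530 - (-67*√73/73 - 25/6) = √530 - (-25/6 - 67*√73/73) = √530 + (25/6 + 67*√73/73) = 25/6 + √530 + 67*√73/73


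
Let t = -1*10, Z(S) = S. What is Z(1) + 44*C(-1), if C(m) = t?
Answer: -439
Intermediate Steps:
t = -10
C(m) = -10
Z(1) + 44*C(-1) = 1 + 44*(-10) = 1 - 440 = -439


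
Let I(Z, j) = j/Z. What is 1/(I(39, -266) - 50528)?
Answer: -39/1970858 ≈ -1.9788e-5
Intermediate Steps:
1/(I(39, -266) - 50528) = 1/(-266/39 - 50528) = 1/(-1970858/39) = -39/1970858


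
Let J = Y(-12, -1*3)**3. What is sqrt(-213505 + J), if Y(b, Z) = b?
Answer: I*sqrt(215233) ≈ 463.93*I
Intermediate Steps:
J = -1728 (J = (-12)**3 = -1728)
sqrt(-213505 + J) = sqrt(-213505 - 1728) = sqrt(-215233) = I*sqrt(215233)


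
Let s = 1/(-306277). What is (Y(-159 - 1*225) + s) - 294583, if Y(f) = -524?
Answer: -90384486640/306277 ≈ -2.9511e+5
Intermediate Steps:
s = -1/306277 ≈ -3.2650e-6
(Y(-159 - 1*225) + s) - 294583 = (-524 - 1/306277) - 294583 = -160489149/306277 - 294583 = -90384486640/306277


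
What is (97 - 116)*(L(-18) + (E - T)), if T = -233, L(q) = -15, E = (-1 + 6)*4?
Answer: -4522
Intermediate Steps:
E = 20 (E = 5*4 = 20)
(97 - 116)*(L(-18) + (E - T)) = (97 - 116)*(-15 + (20 - 1*(-233))) = -19*(-15 + (20 + 233)) = -19*(-15 + 253) = -19*238 = -4522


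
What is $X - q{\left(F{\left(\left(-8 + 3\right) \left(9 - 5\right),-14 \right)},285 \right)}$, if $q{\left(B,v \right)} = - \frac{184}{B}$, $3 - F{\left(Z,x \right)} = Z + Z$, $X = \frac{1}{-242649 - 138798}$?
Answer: $\frac{70186205}{16402221} \approx 4.2791$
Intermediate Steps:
$X = - \frac{1}{381447}$ ($X = \frac{1}{-381447} = - \frac{1}{381447} \approx -2.6216 \cdot 10^{-6}$)
$F{\left(Z,x \right)} = 3 - 2 Z$ ($F{\left(Z,x \right)} = 3 - \left(Z + Z\right) = 3 - 2 Z$)
$X - q{\left(F{\left(\left(-8 + 3\right) \left(9 - 5\right),-14 \right)},285 \right)} = - \frac{1}{381447} - - \frac{184}{3 - 2 \left(-8 + 3\right) \left(9 - 5\right)} = - \frac{1}{381447} - - \frac{184}{3 - 2 \left(\left(-5\right) 4\right)} = - \frac{1}{381447} - - \frac{184}{3 - -40} = - \frac{1}{381447} - - \frac{184}{3 + 40} = - \frac{1}{381447} - - \frac{184}{43} = - \frac{1}{381447} + \frac{184}{43} = \frac{70186205}{16402221}$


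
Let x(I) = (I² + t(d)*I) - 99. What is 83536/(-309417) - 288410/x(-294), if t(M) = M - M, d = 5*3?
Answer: -32150401534/8904711843 ≈ -3.6105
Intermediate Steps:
d = 15
t(M) = 0
x(I) = -99 + I² (x(I) = (I² + 0*I) - 99 = (I² + 0) - 99 = I² - 99 = -99 + I²)
83536/(-309417) - 288410/x(-294) = 83536/(-309417) - 288410/(-99 + (-294)²) = 83536*(-1/309417) - 288410/(-99 + 86436) = -83536/309417 - 288410/86337 = -32150401534/8904711843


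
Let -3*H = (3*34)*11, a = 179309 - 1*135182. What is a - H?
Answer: 44501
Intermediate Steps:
a = 44127 (a = 179309 - 135182 = 44127)
H = -374 (H = -3*34*11/3 = -34*11 = -⅓*1122 = -374)
a - H = 44127 - 1*(-374) = 44127 + 374 = 44501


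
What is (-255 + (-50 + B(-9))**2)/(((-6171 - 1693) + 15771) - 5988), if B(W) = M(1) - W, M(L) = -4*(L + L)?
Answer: 2146/1919 ≈ 1.1183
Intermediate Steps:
M(L) = -8*L
B(W) = -8 - W (B(W) = -8*1 - W = -8 - W)
(-255 + (-50 + B(-9))**2)/(((-6171 - 1693) + 15771) - 5988) = (-255 + (-50 + (-8 - 1*(-9)))**2)/(((-6171 - 1693) + 15771) - 5988) = (-255 + (-50 + (-8 + 9))**2)/((-7864 + 15771) - 5988) = (-255 + (-50 + 1)**2)/(7907 - 5988) = (-255 + (-49)**2)/1919 = (-255 + 2401)*(1/1919) = 2146*(1/1919) = 2146/1919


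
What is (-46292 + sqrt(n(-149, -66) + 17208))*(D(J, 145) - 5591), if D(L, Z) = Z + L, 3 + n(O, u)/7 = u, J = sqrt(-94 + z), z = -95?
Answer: (5446 - 3*I*sqrt(21))*(46292 - 5*sqrt(669)) ≈ 2.514e+8 - 6.3463e+5*I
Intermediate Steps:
J = 3*I*sqrt(21) (J = sqrt(-94 - 95) = sqrt(-189) = 3*I*sqrt(21) ≈ 13.748*I)
n(O, u) = -21 + 7*u
D(L, Z) = L + Z
(-46292 + sqrt(n(-149, -66) + 17208))*(D(J, 145) - 5591) = (-46292 + sqrt((-21 + 7*(-66)) + 17208))*((3*I*sqrt(21) + 145) - 5591) = (-46292 + sqrt((-21 - 462) + 17208))*((145 + 3*I*sqrt(21)) - 5591) = (-46292 + sqrt(-483 + 17208))*(-5446 + 3*I*sqrt(21)) = (-46292 + sqrt(16725))*(-5446 + 3*I*sqrt(21)) = (-46292 + 5*sqrt(669))*(-5446 + 3*I*sqrt(21))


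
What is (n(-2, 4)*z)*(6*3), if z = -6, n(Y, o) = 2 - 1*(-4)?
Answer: -648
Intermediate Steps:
n(Y, o) = 6 (n(Y, o) = 2 + 4 = 6)
(n(-2, 4)*z)*(6*3) = (6*(-6))*(6*3) = -36*18 = -648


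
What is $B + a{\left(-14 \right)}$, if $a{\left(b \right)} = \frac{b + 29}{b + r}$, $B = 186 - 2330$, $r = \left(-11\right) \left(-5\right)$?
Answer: $- \frac{87889}{41} \approx -2143.6$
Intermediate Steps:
$r = 55$
$B = -2144$ ($B = 186 - 2330 = -2144$)
$a{\left(b \right)} = \frac{29 + b}{55 + b}$ ($a{\left(b \right)} = \frac{b + 29}{b + 55} = \frac{29 + b}{55 + b}$)
$B + a{\left(-14 \right)} = -2144 + \frac{29 - 14}{55 - 14} = -2144 + \frac{1}{41} \cdot 15 = -2144 + \frac{15}{41} = - \frac{87889}{41}$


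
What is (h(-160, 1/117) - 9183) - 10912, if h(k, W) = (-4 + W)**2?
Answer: -274862366/13689 ≈ -20079.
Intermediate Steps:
(h(-160, 1/117) - 9183) - 10912 = ((-4 + 1/117)**2 - 9183) - 10912 = ((-467/117)**2 - 9183) - 10912 = (218089/13689 - 9183) - 10912 = -125487998/13689 - 10912 = -274862366/13689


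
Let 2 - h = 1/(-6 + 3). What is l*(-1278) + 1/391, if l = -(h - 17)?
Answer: -7328903/391 ≈ -18744.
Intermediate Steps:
h = 7/3 (h = 2 - 1/(-6 + 3) = 2 - 1/(-3) = 2 - 1*(-1/3) = 2 + 1/3 = 7/3 ≈ 2.3333)
l = 44/3 (l = -(7/3 - 17) = -1*(-44/3) = 44/3 ≈ 14.667)
l*(-1278) + 1/391 = (44/3)*(-1278) + 1/391 = -18744 + 1/391 = -7328903/391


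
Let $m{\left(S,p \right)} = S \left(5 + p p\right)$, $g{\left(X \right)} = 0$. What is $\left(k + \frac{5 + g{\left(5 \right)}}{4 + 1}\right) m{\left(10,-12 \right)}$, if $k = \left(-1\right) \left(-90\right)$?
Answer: $135590$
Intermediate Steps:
$k = 90$
$m{\left(S,p \right)} = S \left(5 + p^{2}\right)$
$\left(k + \frac{5 + g{\left(5 \right)}}{4 + 1}\right) m{\left(10,-12 \right)} = \left(90 + \frac{5 + 0}{4 + 1}\right) 10 \left(5 + \left(-12\right)^{2}\right) = \left(90 + \frac{1}{5} \cdot 5\right) 10 \left(5 + 144\right) = \left(90 + \frac{1}{5} \cdot 5\right) 10 \cdot 149 = \left(90 + 1\right) 1490 = 91 \cdot 1490 = 135590$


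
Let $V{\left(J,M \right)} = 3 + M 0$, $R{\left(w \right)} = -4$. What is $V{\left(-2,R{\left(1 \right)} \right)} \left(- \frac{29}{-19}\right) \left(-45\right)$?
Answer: $- \frac{3915}{19} \approx -206.05$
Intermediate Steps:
$V{\left(J,M \right)} = 3$ ($V{\left(J,M \right)} = 3 + 0 = 3$)
$V{\left(-2,R{\left(1 \right)} \right)} \left(- \frac{29}{-19}\right) \left(-45\right) = 3 \left(- \frac{29}{-19}\right) \left(-45\right) = 3 \left(\left(-29\right) \left(- \frac{1}{19}\right)\right) \left(-45\right) = 3 \cdot \frac{29}{19} \left(-45\right) = \frac{87}{19} \left(-45\right) = - \frac{3915}{19}$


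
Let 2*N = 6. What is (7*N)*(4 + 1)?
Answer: 105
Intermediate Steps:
N = 3 (N = (1/2)*6 = 3)
(7*N)*(4 + 1) = (7*3)*(4 + 1) = 21*5 = 105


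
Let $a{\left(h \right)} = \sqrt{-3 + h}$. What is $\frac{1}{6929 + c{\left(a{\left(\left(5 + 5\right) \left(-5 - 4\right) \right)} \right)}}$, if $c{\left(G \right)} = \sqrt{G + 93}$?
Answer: $\frac{1}{6929 + \sqrt{93 + i \sqrt{93}}} \approx 0.00014412 - 1.0 \cdot 10^{-8} i$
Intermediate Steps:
$c{\left(G \right)} = \sqrt{93 + G}$
$\frac{1}{6929 + c{\left(a{\left(\left(5 + 5\right) \left(-5 - 4\right) \right)} \right)}} = \frac{1}{6929 + \sqrt{93 + \sqrt{-3 + \left(5 + 5\right) \left(-5 - 4\right)}}} = \frac{1}{6929 + \sqrt{93 + \sqrt{-3 + 10 \left(-9\right)}}} = \frac{1}{6929 + \sqrt{93 + \sqrt{-3 - 90}}} = \frac{1}{6929 + \sqrt{93 + \sqrt{-93}}} = \frac{1}{6929 + \sqrt{93 + i \sqrt{93}}}$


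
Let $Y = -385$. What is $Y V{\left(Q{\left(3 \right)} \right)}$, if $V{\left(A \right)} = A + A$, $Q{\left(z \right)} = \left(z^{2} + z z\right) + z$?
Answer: $-16170$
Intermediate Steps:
$Q{\left(z \right)} = z + 2 z^{2}$ ($Q{\left(z \right)} = \left(z^{2} + z^{2}\right) + z = 2 z^{2} + z = z + 2 z^{2}$)
$V{\left(A \right)} = 2 A$
$Y V{\left(Q{\left(3 \right)} \right)} = - 385 \cdot 2 \cdot 3 \left(1 + 2 \cdot 3\right) = - 385 \cdot 2 \cdot 3 \left(1 + 6\right) = - 385 \cdot 2 \cdot 3 \cdot 7 = - 385 \cdot 2 \cdot 21 = \left(-385\right) 42 = -16170$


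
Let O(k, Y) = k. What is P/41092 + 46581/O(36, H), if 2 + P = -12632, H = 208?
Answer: 159470969/123276 ≈ 1293.6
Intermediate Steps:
P = -12634 (P = -2 - 12632 = -12634)
P/41092 + 46581/O(36, H) = -12634/41092 + 46581/36 = -12634*1/41092 + 46581*(1/36) = -6317/20546 + 15527/12 = 159470969/123276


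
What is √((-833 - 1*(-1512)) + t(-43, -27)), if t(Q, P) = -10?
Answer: √669 ≈ 25.865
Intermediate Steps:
√((-833 - 1*(-1512)) + t(-43, -27)) = √((-833 - 1*(-1512)) - 10) = √((-833 + 1512) - 10) = √(679 - 10) = √669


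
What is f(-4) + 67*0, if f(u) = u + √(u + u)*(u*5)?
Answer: -4 - 40*I*√2 ≈ -4.0 - 56.569*I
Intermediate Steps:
f(u) = u + 5*√2*u^(3/2) (f(u) = u + √(2*u)*(5*u) = u + (√2*√u)*(5*u) = u + 5*√2*u^(3/2))
f(-4) + 67*0 = (-4 + 5*√2*(-4)^(3/2)) + 67*0 = (-4 + 5*√2*(-8*I)) + 0 = (-4 - 40*I*√2) + 0 = -4 - 40*I*√2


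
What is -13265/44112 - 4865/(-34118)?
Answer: -16997885/107500944 ≈ -0.15812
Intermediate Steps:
-13265/44112 - 4865/(-34118) = -13265*1/44112 - 4865*(-1/34118) = -13265/44112 + 695/4874 = -16997885/107500944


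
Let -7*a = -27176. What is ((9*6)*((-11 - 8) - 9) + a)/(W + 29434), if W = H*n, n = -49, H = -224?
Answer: 8296/141435 ≈ 0.058656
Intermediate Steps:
W = 10976 (W = -224*(-49) = 10976)
a = 27176/7 (a = -⅐*(-27176) = 27176/7 ≈ 3882.3)
((9*6)*((-11 - 8) - 9) + a)/(W + 29434) = ((9*6)*((-11 - 8) - 9) + 27176/7)/(10976 + 29434) = (54*(-19 - 9) + 27176/7)/40410 = (54*(-28) + 27176/7)*(1/40410) = (-1512 + 27176/7)*(1/40410) = (16592/7)*(1/40410) = 8296/141435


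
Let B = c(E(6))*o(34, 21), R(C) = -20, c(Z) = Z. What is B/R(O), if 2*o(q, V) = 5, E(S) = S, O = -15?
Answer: -3/4 ≈ -0.75000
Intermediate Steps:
o(q, V) = 5/2 (o(q, V) = (1/2)*5 = 5/2)
B = 15 (B = 6*(5/2) = 15)
B/R(O) = 15/(-20) = 15*(-1/20) = -3/4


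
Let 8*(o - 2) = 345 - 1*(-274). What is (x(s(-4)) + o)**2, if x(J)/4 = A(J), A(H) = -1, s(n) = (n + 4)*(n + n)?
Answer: 363609/64 ≈ 5681.4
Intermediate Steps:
s(n) = 2*n*(4 + n) (s(n) = (4 + n)*(2*n) = 2*n*(4 + n))
x(J) = -4 (x(J) = 4*(-1) = -4)
o = 635/8 (o = 2 + (345 - 1*(-274))/8 = 2 + (345 + 274)/8 = 2 + (1/8)*619 = 2 + 619/8 = 635/8 ≈ 79.375)
(x(s(-4)) + o)**2 = (-4 + 635/8)**2 = (603/8)**2 = 363609/64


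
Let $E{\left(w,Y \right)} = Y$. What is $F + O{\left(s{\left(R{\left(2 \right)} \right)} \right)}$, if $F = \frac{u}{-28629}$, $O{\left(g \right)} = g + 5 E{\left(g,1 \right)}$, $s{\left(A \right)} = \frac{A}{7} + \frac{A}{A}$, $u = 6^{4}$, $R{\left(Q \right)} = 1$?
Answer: $\frac{135775}{22267} \approx 6.0976$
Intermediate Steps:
$u = 1296$
$s{\left(A \right)} = 1 + \frac{A}{7}$ ($s{\left(A \right)} = A \frac{1}{7} + 1 = \frac{A}{7} + 1 = 1 + \frac{A}{7}$)
$O{\left(g \right)} = 5 + g$ ($O{\left(g \right)} = g + 5 \cdot 1 = g + 5 = 5 + g$)
$F = - \frac{144}{3181}$ ($F = \frac{1296}{-28629} = 1296 \left(- \frac{1}{28629}\right) = - \frac{144}{3181} \approx -0.045269$)
$F + O{\left(s{\left(R{\left(2 \right)} \right)} \right)} = - \frac{144}{3181} + \left(5 + \left(1 + \frac{1}{7} \cdot 1\right)\right) = - \frac{144}{3181} + \left(5 + \left(1 + \frac{1}{7}\right)\right) = - \frac{144}{3181} + \left(5 + \frac{8}{7}\right) = - \frac{144}{3181} + \frac{43}{7} = \frac{135775}{22267}$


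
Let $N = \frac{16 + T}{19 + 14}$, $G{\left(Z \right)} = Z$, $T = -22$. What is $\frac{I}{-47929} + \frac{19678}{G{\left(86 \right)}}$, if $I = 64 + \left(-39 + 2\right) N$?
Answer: $\frac{5187274287}{22670417} \approx 228.81$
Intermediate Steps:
$N = - \frac{2}{11}$ ($N = \frac{16 - 22}{19 + 14} = - \frac{6}{33} = \left(-6\right) \frac{1}{33} = - \frac{2}{11} \approx -0.18182$)
$I = \frac{778}{11}$ ($I = 64 + \left(-39 + 2\right) \left(- \frac{2}{11}\right) = 64 - - \frac{74}{11} = 64 + \frac{74}{11} = \frac{778}{11} \approx 70.727$)
$\frac{I}{-47929} + \frac{19678}{G{\left(86 \right)}} = \frac{778}{11 \left(-47929\right)} + \frac{19678}{86} = \frac{778}{11} \left(- \frac{1}{47929}\right) + 19678 \cdot \frac{1}{86} = - \frac{778}{527219} + \frac{9839}{43} = \frac{5187274287}{22670417}$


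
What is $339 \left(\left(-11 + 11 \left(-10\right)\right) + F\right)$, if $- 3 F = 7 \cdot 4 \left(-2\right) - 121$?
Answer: $-21018$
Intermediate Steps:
$F = 59$ ($F = - \frac{7 \cdot 4 \left(-2\right) - 121}{3} = - \frac{28 \left(-2\right) - 121}{3} = - \frac{-56 - 121}{3} = \left(- \frac{1}{3}\right) \left(-177\right) = 59$)
$339 \left(\left(-11 + 11 \left(-10\right)\right) + F\right) = 339 \left(\left(-11 + 11 \left(-10\right)\right) + 59\right) = 339 \left(\left(-11 - 110\right) + 59\right) = 339 \left(-121 + 59\right) = 339 \left(-62\right) = -21018$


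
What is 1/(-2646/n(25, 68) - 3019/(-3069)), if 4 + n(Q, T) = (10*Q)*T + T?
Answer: 969804/803623 ≈ 1.2068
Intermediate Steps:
n(Q, T) = -4 + T + 10*Q*T (n(Q, T) = -4 + ((10*Q)*T + T) = -4 + (10*Q*T + T) = -4 + (T + 10*Q*T) = -4 + T + 10*Q*T)
1/(-2646/n(25, 68) - 3019/(-3069)) = 1/(-2646/(-4 + 68 + 10*25*68) - 3019/(-3069)) = 1/(-2646/(-4 + 68 + 17000) - 3019*(-1/3069)) = 1/(-2646/17064 + 3019/3069) = 1/(-2646*1/17064 + 3019/3069) = 1/(-49/316 + 3019/3069) = 1/(803623/969804) = 969804/803623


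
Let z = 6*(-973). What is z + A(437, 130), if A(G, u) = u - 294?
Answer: -6002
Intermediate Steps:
z = -5838
A(G, u) = -294 + u
z + A(437, 130) = -5838 + (-294 + 130) = -5838 - 164 = -6002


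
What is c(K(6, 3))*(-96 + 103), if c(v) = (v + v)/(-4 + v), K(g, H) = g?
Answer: 42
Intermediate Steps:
c(v) = 2*v/(-4 + v) (c(v) = (2*v)/(-4 + v) = 2*v/(-4 + v))
c(K(6, 3))*(-96 + 103) = (2*6/(-4 + 6))*(-96 + 103) = (2*6/2)*7 = (2*6*(½))*7 = 6*7 = 42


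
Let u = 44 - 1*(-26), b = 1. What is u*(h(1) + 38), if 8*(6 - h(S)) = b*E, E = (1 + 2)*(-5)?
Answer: 12845/4 ≈ 3211.3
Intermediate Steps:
E = -15 (E = 3*(-5) = -15)
h(S) = 63/8 (h(S) = 6 - (-15)/8 = 6 - ⅛*(-15) = 6 + 15/8 = 63/8)
u = 70 (u = 44 + 26 = 70)
u*(h(1) + 38) = 70*(63/8 + 38) = 70*(367/8) = 12845/4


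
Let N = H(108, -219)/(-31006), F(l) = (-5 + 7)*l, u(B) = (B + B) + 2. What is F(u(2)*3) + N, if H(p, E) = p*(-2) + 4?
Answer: 558214/15503 ≈ 36.007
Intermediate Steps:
u(B) = 2 + 2*B (u(B) = 2*B + 2 = 2 + 2*B)
F(l) = 2*l
H(p, E) = 4 - 2*p (H(p, E) = -2*p + 4 = 4 - 2*p)
N = 106/15503 (N = (4 - 2*108)/(-31006) = (4 - 216)*(-1/31006) = -212*(-1/31006) = 106/15503 ≈ 0.0068374)
F(u(2)*3) + N = 2*((2 + 2*2)*3) + 106/15503 = 2*((2 + 4)*3) + 106/15503 = 2*(6*3) + 106/15503 = 2*18 + 106/15503 = 36 + 106/15503 = 558214/15503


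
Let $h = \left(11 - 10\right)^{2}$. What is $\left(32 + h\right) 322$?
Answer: $10626$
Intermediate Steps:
$h = 1$ ($h = 1^{2} = 1$)
$\left(32 + h\right) 322 = \left(32 + 1\right) 322 = 33 \cdot 322 = 10626$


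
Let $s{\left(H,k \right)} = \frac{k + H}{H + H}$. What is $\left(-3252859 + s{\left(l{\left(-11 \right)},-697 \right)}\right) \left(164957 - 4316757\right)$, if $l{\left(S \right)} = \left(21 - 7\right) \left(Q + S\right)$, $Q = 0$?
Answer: $\frac{1039901056411950}{77} \approx 1.3505 \cdot 10^{13}$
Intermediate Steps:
$l{\left(S \right)} = 14 S$ ($l{\left(S \right)} = \left(21 - 7\right) \left(0 + S\right) = 14 S$)
$s{\left(H,k \right)} = \frac{H + k}{2 H}$
$\left(-3252859 + s{\left(l{\left(-11 \right)},-697 \right)}\right) \left(164957 - 4316757\right) = \left(-3252859 + \frac{14 \left(-11\right) - 697}{2 \cdot 14 \left(-11\right)}\right) \left(164957 - 4316757\right) = \left(-3252859 + \frac{-154 - 697}{2 \left(-154\right)}\right) \left(-4151800\right) = \left(-3252859 + \frac{1}{2} \left(- \frac{1}{154}\right) \left(-851\right)\right) \left(-4151800\right) = \left(-3252859 + \frac{851}{308}\right) \left(-4151800\right) = \left(- \frac{1001879721}{308}\right) \left(-4151800\right) = \frac{1039901056411950}{77}$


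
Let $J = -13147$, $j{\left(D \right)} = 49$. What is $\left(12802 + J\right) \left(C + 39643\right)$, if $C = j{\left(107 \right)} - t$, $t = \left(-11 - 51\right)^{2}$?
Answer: $-12367560$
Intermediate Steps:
$t = 3844$ ($t = \left(-62\right)^{2} = 3844$)
$C = -3795$ ($C = 49 - 3844 = -3795$)
$\left(12802 + J\right) \left(C + 39643\right) = \left(12802 - 13147\right) \left(-3795 + 39643\right) = \left(-345\right) 35848 = -12367560$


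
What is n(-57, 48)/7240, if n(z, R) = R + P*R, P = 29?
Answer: 36/181 ≈ 0.19889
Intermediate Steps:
n(z, R) = 30*R (n(z, R) = R + 29*R = 30*R)
n(-57, 48)/7240 = (30*48)/7240 = 1440*(1/7240) = 36/181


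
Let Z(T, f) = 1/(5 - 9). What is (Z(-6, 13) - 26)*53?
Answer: -5565/4 ≈ -1391.3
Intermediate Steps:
Z(T, f) = -1/4 (Z(T, f) = 1/(-4) = -1/4)
(Z(-6, 13) - 26)*53 = (-1/4 - 26)*53 = -105/4*53 = -5565/4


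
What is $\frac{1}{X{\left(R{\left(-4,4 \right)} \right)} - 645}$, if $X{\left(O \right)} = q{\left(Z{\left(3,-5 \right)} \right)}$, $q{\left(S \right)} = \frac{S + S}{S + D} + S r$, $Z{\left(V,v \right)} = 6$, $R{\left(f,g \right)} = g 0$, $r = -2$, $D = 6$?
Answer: $- \frac{1}{656} \approx -0.0015244$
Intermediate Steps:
$R{\left(f,g \right)} = 0$
$q{\left(S \right)} = - 2 S + \frac{2 S}{6 + S}$ ($q{\left(S \right)} = \frac{S + S}{S + 6} + S \left(-2\right) = \frac{2 S}{6 + S} - 2 S = - 2 S + \frac{2 S}{6 + S}$)
$X{\left(O \right)} = -11$ ($X{\left(O \right)} = 2 \cdot 6 \frac{1}{6 + 6} \left(-5 - 6\right) = 2 \cdot 6 \cdot \frac{1}{12} \left(-5 - 6\right) = 2 \cdot 6 \cdot \frac{1}{12} \left(-11\right) = -11$)
$\frac{1}{X{\left(R{\left(-4,4 \right)} \right)} - 645} = \frac{1}{-11 - 645} = \frac{1}{-656} = - \frac{1}{656}$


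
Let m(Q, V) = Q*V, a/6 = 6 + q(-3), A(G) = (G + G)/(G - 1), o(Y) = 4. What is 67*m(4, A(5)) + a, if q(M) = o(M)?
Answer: 730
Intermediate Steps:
A(G) = 2*G/(-1 + G) (A(G) = (2*G)/(-1 + G) = 2*G/(-1 + G))
q(M) = 4
a = 60 (a = 6*(6 + 4) = 6*10 = 60)
67*m(4, A(5)) + a = 67*(4*(2*5/(-1 + 5))) + 60 = 67*(4*(2*5/4)) + 60 = 67*(4*(2*5*(1/4))) + 60 = 67*(4*(5/2)) + 60 = 67*10 + 60 = 670 + 60 = 730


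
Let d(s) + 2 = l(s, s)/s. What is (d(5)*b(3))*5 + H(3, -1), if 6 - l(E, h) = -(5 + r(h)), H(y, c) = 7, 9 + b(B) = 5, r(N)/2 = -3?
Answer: 27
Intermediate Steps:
r(N) = -6 (r(N) = 2*(-3) = -6)
b(B) = -4 (b(B) = -9 + 5 = -4)
l(E, h) = 5 (l(E, h) = 6 - (-1)*(5 - 6) = 6 - (-1)*(-1) = 6 - 1*1 = 6 - 1 = 5)
d(s) = -2 + 5/s
(d(5)*b(3))*5 + H(3, -1) = ((-2 + 5/5)*(-4))*5 + 7 = ((-2 + 5*(⅕))*(-4))*5 + 7 = ((-2 + 1)*(-4))*5 + 7 = -1*(-4)*5 + 7 = 4*5 + 7 = 20 + 7 = 27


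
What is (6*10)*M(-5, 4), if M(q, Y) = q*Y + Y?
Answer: -960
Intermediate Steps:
M(q, Y) = Y + Y*q (M(q, Y) = Y*q + Y = Y + Y*q)
(6*10)*M(-5, 4) = (6*10)*(4*(1 - 5)) = 60*(4*(-4)) = 60*(-16) = -960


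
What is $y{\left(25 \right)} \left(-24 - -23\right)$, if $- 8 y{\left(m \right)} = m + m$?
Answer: $\frac{25}{4} \approx 6.25$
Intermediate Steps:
$y{\left(m \right)} = - \frac{m}{4}$ ($y{\left(m \right)} = - \frac{m + m}{8} = - \frac{2 m}{8} = - \frac{m}{4}$)
$y{\left(25 \right)} \left(-24 - -23\right) = \left(- \frac{1}{4}\right) 25 \left(-24 - -23\right) = - \frac{25 \left(-24 + 23\right)}{4} = \left(- \frac{25}{4}\right) \left(-1\right) = \frac{25}{4}$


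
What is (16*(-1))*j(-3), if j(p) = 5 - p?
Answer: -128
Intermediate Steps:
(16*(-1))*j(-3) = (16*(-1))*(5 - 1*(-3)) = -16*(5 + 3) = -16*8 = -128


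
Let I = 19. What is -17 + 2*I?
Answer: 21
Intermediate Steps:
-17 + 2*I = -17 + 2*19 = -17 + 38 = 21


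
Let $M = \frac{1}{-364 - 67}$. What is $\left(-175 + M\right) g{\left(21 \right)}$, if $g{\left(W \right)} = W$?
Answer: $- \frac{1583946}{431} \approx -3675.0$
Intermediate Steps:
$M = - \frac{1}{431}$ ($M = \frac{1}{-431} = - \frac{1}{431} \approx -0.0023202$)
$\left(-175 + M\right) g{\left(21 \right)} = \left(-175 - \frac{1}{431}\right) 21 = \left(- \frac{75426}{431}\right) 21 = - \frac{1583946}{431}$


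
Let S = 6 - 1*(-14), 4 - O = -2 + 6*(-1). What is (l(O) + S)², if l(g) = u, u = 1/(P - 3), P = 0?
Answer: 3481/9 ≈ 386.78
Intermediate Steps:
u = -⅓ (u = 1/(0 - 3) = 1/(-3) = -⅓ ≈ -0.33333)
O = 12 (O = 4 - (-2 + 6*(-1)) = 4 - (-2 - 6) = 4 - 1*(-8) = 4 + 8 = 12)
l(g) = -⅓
S = 20 (S = 6 + 14 = 20)
(l(O) + S)² = (-⅓ + 20)² = (59/3)² = 3481/9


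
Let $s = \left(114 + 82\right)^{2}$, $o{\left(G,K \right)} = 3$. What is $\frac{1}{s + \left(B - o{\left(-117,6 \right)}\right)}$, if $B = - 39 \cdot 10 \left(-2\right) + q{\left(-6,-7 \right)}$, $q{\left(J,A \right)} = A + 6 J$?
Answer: $\frac{1}{39150} \approx 2.5543 \cdot 10^{-5}$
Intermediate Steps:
$s = 38416$ ($s = 196^{2} = 38416$)
$B = 737$ ($B = - 39 \cdot 10 \left(-2\right) + \left(-7 + 6 \left(-6\right)\right) = \left(-39\right) \left(-20\right) - 43 = 780 - 43 = 737$)
$\frac{1}{s + \left(B - o{\left(-117,6 \right)}\right)} = \frac{1}{38416 + \left(737 - 3\right)} = \frac{1}{38416 + 734} = \frac{1}{39150}$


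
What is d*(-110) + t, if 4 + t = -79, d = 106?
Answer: -11743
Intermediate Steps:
t = -83 (t = -4 - 79 = -83)
d*(-110) + t = 106*(-110) - 83 = -11660 - 83 = -11743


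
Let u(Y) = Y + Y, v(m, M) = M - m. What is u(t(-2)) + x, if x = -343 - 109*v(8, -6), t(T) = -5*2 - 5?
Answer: 1153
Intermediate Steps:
t(T) = -15 (t(T) = -10 - 5 = -15)
x = 1183 (x = -343 - 109*(-6 - 1*8) = -343 - 109*(-6 - 8) = -343 - 109*(-14) = -343 + 1526 = 1183)
u(Y) = 2*Y
u(t(-2)) + x = 2*(-15) + 1183 = -30 + 1183 = 1153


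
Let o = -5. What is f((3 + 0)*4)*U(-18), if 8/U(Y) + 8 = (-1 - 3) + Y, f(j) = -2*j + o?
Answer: 116/15 ≈ 7.7333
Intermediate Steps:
f(j) = -5 - 2*j (f(j) = -2*j - 5 = -5 - 2*j)
U(Y) = 8/(-12 + Y) (U(Y) = 8/(-8 + ((-1 - 3) + Y)) = 8/(-8 + (-4 + Y)) = 8/(-12 + Y))
f((3 + 0)*4)*U(-18) = (-5 - 2*(3 + 0)*4)*(8/(-12 - 18)) = (-5 - 6*4)*(8/(-30)) = (-5 - 2*12)*(8*(-1/30)) = (-5 - 24)*(-4/15) = -29*(-4/15) = 116/15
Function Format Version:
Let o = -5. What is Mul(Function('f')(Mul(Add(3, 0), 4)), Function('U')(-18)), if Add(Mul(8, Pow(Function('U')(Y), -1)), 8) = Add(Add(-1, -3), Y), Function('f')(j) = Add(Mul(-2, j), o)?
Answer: Rational(116, 15) ≈ 7.7333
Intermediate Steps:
Function('f')(j) = Add(-5, Mul(-2, j)) (Function('f')(j) = Add(Mul(-2, j), -5) = Add(-5, Mul(-2, j)))
Function('U')(Y) = Mul(8, Pow(Add(-12, Y), -1)) (Function('U')(Y) = Mul(8, Pow(Add(-8, Add(Add(-1, -3), Y)), -1)) = Mul(8, Pow(Add(-8, Add(-4, Y)), -1)) = Mul(8, Pow(Add(-12, Y), -1)))
Mul(Function('f')(Mul(Add(3, 0), 4)), Function('U')(-18)) = Mul(Add(-5, Mul(-2, Mul(Add(3, 0), 4))), Mul(8, Pow(Add(-12, -18), -1))) = Mul(Add(-5, Mul(-2, Mul(3, 4))), Mul(8, Pow(-30, -1))) = Mul(Add(-5, Mul(-2, 12)), Mul(8, Rational(-1, 30))) = Mul(Add(-5, -24), Rational(-4, 15)) = Mul(-29, Rational(-4, 15)) = Rational(116, 15)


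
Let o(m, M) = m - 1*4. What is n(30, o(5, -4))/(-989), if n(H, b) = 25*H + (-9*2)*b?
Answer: -732/989 ≈ -0.74014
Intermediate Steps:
o(m, M) = -4 + m (o(m, M) = m - 4 = -4 + m)
n(H, b) = -18*b + 25*H (n(H, b) = 25*H - 18*b = -18*b + 25*H)
n(30, o(5, -4))/(-989) = (-18*(-4 + 5) + 25*30)/(-989) = (-18*1 + 750)*(-1/989) = (-18 + 750)*(-1/989) = 732*(-1/989) = -732/989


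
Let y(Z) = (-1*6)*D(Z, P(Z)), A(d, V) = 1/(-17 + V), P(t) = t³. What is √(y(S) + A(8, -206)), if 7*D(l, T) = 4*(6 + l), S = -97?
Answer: 55*√5129/223 ≈ 17.663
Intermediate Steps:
D(l, T) = 24/7 + 4*l/7 (D(l, T) = (4*(6 + l))/7 = (24 + 4*l)/7 = 24/7 + 4*l/7)
y(Z) = -144/7 - 24*Z/7 (y(Z) = (-1*6)*(24/7 + 4*Z/7) = -6*(24/7 + 4*Z/7) = -144/7 - 24*Z/7)
√(y(S) + A(8, -206)) = √((-144/7 - 24/7*(-97)) + 1/(-17 - 206)) = √((-144/7 + 2328/7) + 1/(-223)) = √(312 - 1/223) = √(69575/223) = 55*√5129/223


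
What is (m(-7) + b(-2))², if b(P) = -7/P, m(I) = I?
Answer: 49/4 ≈ 12.250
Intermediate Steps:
(m(-7) + b(-2))² = (-7 - 7/(-2))² = (-7 - 7*(-½))² = (-7 + 7/2)² = (-7/2)² = 49/4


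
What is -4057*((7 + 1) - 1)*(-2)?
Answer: 56798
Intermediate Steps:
-4057*((7 + 1) - 1)*(-2) = -4057*(8 - 1)*(-2) = -28399*(-2) = -4057*(-14) = 56798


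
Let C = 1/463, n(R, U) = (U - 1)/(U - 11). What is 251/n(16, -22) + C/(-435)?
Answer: 1668237592/4632315 ≈ 360.13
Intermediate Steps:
n(R, U) = (-1 + U)/(-11 + U)
C = 1/463 ≈ 0.0021598
251/n(16, -22) + C/(-435) = 251/(((-1 - 22)/(-11 - 22))) + (1/463)/(-435) = 251/((-23/(-33))) + (1/463)*(-1/435) = 251/((-1/33*(-23))) - 1/201405 = 251/(23/33) - 1/201405 = 251*(33/23) - 1/201405 = 8283/23 - 1/201405 = 1668237592/4632315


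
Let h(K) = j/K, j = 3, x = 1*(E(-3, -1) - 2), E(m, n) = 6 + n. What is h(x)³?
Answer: 1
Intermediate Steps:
x = 3 (x = 1*((6 - 1) - 2) = 1*(5 - 2) = 1*3 = 3)
h(K) = 3/K
h(x)³ = (3/3)³ = (3*(⅓))³ = 1³ = 1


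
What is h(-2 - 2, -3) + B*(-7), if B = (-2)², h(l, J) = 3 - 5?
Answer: -30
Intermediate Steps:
h(l, J) = -2
B = 4
h(-2 - 2, -3) + B*(-7) = -2 + 4*(-7) = -2 - 28 = -30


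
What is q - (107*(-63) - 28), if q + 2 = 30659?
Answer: 37426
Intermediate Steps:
q = 30657 (q = -2 + 30659 = 30657)
q - (107*(-63) - 28) = 30657 - (107*(-63) - 28) = 30657 - (-6741 - 28) = 30657 - 1*(-6769) = 30657 + 6769 = 37426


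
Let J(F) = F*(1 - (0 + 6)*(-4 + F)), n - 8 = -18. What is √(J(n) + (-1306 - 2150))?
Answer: I*√4306 ≈ 65.62*I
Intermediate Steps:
n = -10 (n = 8 - 18 = -10)
J(F) = F*(25 - 6*F) (J(F) = F*(1 - 6*(-4 + F)) = F*(1 - (-24 + 6*F)) = F*(1 + (24 - 6*F)) = F*(25 - 6*F))
√(J(n) + (-1306 - 2150)) = √(-10*(25 - 6*(-10)) + (-1306 - 2150)) = √(-10*(25 + 60) - 3456) = √(-10*85 - 3456) = √(-850 - 3456) = √(-4306) = I*√4306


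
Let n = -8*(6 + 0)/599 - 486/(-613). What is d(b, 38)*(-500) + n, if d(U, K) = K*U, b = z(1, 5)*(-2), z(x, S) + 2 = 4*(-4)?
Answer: -251155646310/367187 ≈ -6.8400e+5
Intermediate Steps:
z(x, S) = -18 (z(x, S) = -2 + 4*(-4) = -2 - 16 = -18)
b = 36 (b = -18*(-2) = 36)
n = 261690/367187 (n = -8*6*(1/599) - 486*(-1/613) = -48*1/599 + 486/613 = -48/599 + 486/613 = 261690/367187 ≈ 0.71269)
d(b, 38)*(-500) + n = (38*36)*(-500) + 261690/367187 = 1368*(-500) + 261690/367187 = -684000 + 261690/367187 = -251155646310/367187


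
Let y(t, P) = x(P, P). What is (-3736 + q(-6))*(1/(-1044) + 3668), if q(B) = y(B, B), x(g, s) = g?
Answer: -7164790561/522 ≈ -1.3726e+7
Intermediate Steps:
y(t, P) = P
q(B) = B
(-3736 + q(-6))*(1/(-1044) + 3668) = (-3736 - 6)*(1/(-1044) + 3668) = -3742*(-1/1044 + 3668) = -3742*3829391/1044 = -7164790561/522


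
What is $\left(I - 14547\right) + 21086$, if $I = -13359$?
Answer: $-6820$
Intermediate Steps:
$\left(I - 14547\right) + 21086 = \left(-13359 - 14547\right) + 21086 = -27906 + 21086 = -6820$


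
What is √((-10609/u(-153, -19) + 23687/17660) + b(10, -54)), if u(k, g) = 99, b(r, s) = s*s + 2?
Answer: √238776922363045/291390 ≈ 53.030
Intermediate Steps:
b(r, s) = 2 + s² (b(r, s) = s² + 2 = 2 + s²)
√((-10609/u(-153, -19) + 23687/17660) + b(10, -54)) = √((-10609/99 + 23687/17660) + (2 + (-54)²)) = √((-10609*1/99 + 23687*(1/17660)) + (2 + 2916)) = √((-10609/99 + 23687/17660) + 2918) = √(-185009927/1748340 + 2918) = √(4916646193/1748340) = √238776922363045/291390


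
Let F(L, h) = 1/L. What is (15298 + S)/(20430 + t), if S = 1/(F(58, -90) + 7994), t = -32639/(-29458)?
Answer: 208944523260616/279053999382087 ≈ 0.74876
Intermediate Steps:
t = 32639/29458 (t = -32639*(-1/29458) = 32639/29458 ≈ 1.1080)
S = 58/463653 (S = 1/(1/58 + 7994) = 1/(463653/58) = 58/463653 ≈ 0.00012509)
(15298 + S)/(20430 + t) = (15298 + 58/463653)/(20430 + 32639/29458) = 7092963652/(463653*(601859579/29458)) = (7092963652/463653)*(29458/601859579) = 208944523260616/279053999382087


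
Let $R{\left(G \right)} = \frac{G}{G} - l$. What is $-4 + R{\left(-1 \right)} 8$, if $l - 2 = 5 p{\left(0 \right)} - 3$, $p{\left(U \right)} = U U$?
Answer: $12$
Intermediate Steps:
$p{\left(U \right)} = U^{2}$
$l = -1$ ($l = 2 - \left(3 - 5 \cdot 0^{2}\right) = 2 + \left(5 \cdot 0 - 3\right) = 2 + \left(0 - 3\right) = 2 - 3 = -1$)
$R{\left(G \right)} = 2$ ($R{\left(G \right)} = \frac{G}{G} - -1 = 1 + 1 = 2$)
$-4 + R{\left(-1 \right)} 8 = -4 + 2 \cdot 8 = -4 + 16 = 12$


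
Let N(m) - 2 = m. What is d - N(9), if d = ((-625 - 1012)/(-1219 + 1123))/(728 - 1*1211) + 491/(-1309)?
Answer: -98937479/8670816 ≈ -11.410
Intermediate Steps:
N(m) = 2 + m
d = -3558503/8670816 (d = (-1637/(-96))/(728 - 1211) + 491*(-1/1309) = -1637*(-1/96)/(-483) - 491/1309 = (1637/96)*(-1/483) - 491/1309 = -1637/46368 - 491/1309 = -3558503/8670816 ≈ -0.41040)
d - N(9) = -3558503/8670816 - (2 + 9) = -3558503/8670816 - 1*11 = -3558503/8670816 - 11 = -98937479/8670816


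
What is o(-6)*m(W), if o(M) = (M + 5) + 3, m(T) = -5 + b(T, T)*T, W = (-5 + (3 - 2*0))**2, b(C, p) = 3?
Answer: 14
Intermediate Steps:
W = 4 (W = (-5 + (3 + 0))**2 = (-5 + 3)**2 = (-2)**2 = 4)
m(T) = -5 + 3*T
o(M) = 8 + M (o(M) = (5 + M) + 3 = 8 + M)
o(-6)*m(W) = (8 - 6)*(-5 + 3*4) = 2*(-5 + 12) = 2*7 = 14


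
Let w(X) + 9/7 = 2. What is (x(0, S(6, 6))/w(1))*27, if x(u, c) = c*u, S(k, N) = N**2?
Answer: 0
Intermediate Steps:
w(X) = 5/7 (w(X) = -9/7 + 2 = 5/7)
(x(0, S(6, 6))/w(1))*27 = ((6**2*0)/(5/7))*27 = (7*(36*0)/5)*27 = ((7/5)*0)*27 = 0*27 = 0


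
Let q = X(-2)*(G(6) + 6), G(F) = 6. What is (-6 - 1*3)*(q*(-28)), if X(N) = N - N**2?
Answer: -18144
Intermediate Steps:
q = -72 (q = (-2*(1 - 1*(-2)))*(6 + 6) = -2*(1 + 2)*12 = -2*3*12 = -6*12 = -72)
(-6 - 1*3)*(q*(-28)) = (-6 - 1*3)*(-72*(-28)) = (-6 - 3)*2016 = -9*2016 = -18144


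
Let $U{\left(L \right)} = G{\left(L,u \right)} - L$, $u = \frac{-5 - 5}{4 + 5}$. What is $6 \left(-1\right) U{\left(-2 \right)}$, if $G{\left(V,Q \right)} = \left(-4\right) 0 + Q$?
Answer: $- \frac{16}{3} \approx -5.3333$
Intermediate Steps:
$u = - \frac{10}{9} \approx -1.1111$
$G{\left(V,Q \right)} = Q$ ($G{\left(V,Q \right)} = 0 + Q = Q$)
$U{\left(L \right)} = - \frac{10}{9} - L$
$6 \left(-1\right) U{\left(-2 \right)} = 6 \left(-1\right) \left(- \frac{10}{9} - -2\right) = - 6 \left(- \frac{10}{9} + 2\right) = \left(-6\right) \frac{8}{9} = - \frac{16}{3}$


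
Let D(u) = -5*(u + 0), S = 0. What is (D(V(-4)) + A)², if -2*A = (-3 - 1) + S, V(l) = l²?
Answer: 6084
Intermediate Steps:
D(u) = -5*u
A = 2 (A = -((-3 - 1) + 0)/2 = -(-4 + 0)/2 = -½*(-4) = 2)
(D(V(-4)) + A)² = (-5*(-4)² + 2)² = (-5*16 + 2)² = (-80 + 2)² = (-78)² = 6084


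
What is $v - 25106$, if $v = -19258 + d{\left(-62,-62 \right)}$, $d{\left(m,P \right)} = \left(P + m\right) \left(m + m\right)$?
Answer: $-28988$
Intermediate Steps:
$d{\left(m,P \right)} = 2 m \left(P + m\right)$ ($d{\left(m,P \right)} = \left(P + m\right) 2 m = 2 m \left(P + m\right)$)
$v = -3882$ ($v = -19258 + 2 \left(-62\right) \left(-62 - 62\right) = -19258 + 2 \left(-62\right) \left(-124\right) = -19258 + 15376 = -3882$)
$v - 25106 = -3882 - 25106 = -28988$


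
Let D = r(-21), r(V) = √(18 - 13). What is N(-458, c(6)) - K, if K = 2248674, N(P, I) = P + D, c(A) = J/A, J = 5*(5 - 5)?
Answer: -2249132 + √5 ≈ -2.2491e+6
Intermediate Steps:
J = 0 (J = 5*0 = 0)
r(V) = √5
D = √5 ≈ 2.2361
c(A) = 0 (c(A) = 0/A = 0)
N(P, I) = P + √5
N(-458, c(6)) - K = (-458 + √5) - 1*2248674 = (-458 + √5) - 2248674 = -2249132 + √5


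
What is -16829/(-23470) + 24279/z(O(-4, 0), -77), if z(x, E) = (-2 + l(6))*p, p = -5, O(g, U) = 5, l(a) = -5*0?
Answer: 28499821/11735 ≈ 2428.6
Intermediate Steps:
l(a) = 0
z(x, E) = 10 (z(x, E) = (-2 + 0)*(-5) = -2*(-5) = 10)
-16829/(-23470) + 24279/z(O(-4, 0), -77) = -16829/(-23470) + 24279/10 = -16829*(-1/23470) + 24279*(1/10) = 16829/23470 + 24279/10 = 28499821/11735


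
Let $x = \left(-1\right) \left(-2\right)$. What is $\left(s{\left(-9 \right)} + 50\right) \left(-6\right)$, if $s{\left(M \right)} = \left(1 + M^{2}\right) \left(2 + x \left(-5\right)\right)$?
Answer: $3636$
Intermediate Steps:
$x = 2$
$s{\left(M \right)} = -8 - 8 M^{2}$ ($s{\left(M \right)} = \left(1 + M^{2}\right) \left(2 + 2 \left(-5\right)\right) = \left(1 + M^{2}\right) \left(2 - 10\right) = \left(1 + M^{2}\right) \left(-8\right) = -8 - 8 M^{2}$)
$\left(s{\left(-9 \right)} + 50\right) \left(-6\right) = \left(\left(-8 - 8 \left(-9\right)^{2}\right) + 50\right) \left(-6\right) = \left(\left(-8 - 648\right) + 50\right) \left(-6\right) = \left(-656 + 50\right) \left(-6\right) = \left(-606\right) \left(-6\right) = 3636$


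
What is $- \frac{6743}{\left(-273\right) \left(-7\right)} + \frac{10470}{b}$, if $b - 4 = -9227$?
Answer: $- \frac{82198859}{17625153} \approx -4.6637$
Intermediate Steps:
$b = -9223$ ($b = 4 - 9227 = -9223$)
$- \frac{6743}{\left(-273\right) \left(-7\right)} + \frac{10470}{b} = - \frac{6743}{\left(-273\right) \left(-7\right)} + \frac{10470}{-9223} = - \frac{6743}{1911} + 10470 \left(- \frac{1}{9223}\right) = \left(-6743\right) \frac{1}{1911} - \frac{10470}{9223} = - \frac{6743}{1911} - \frac{10470}{9223} = - \frac{82198859}{17625153}$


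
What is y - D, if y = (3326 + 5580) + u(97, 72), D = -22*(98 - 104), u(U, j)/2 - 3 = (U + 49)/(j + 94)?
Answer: 728886/83 ≈ 8781.8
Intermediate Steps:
u(U, j) = 6 + 2*(49 + U)/(94 + j) (u(U, j) = 6 + 2*((U + 49)/(j + 94)) = 6 + 2*((49 + U)/(94 + j)) = 6 + 2*(49 + U)/(94 + j))
D = 132 (D = -22*(-6) = 132)
y = 739842/83 (y = (3326 + 5580) + 2*(331 + 97 + 3*72)/(94 + 72) = 8906 + 2*(331 + 97 + 216)/166 = 8906 + 2*(1/166)*644 = 8906 + 644/83 = 739842/83 ≈ 8913.8)
y - D = 739842/83 - 1*132 = 739842/83 - 132 = 728886/83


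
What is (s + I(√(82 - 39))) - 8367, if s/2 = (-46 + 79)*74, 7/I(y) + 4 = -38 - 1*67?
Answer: -379654/109 ≈ -3483.1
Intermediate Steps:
I(y) = -7/109 (I(y) = 7/(-4 + (-38 - 1*67)) = 7/(-4 + (-38 - 67)) = 7/(-4 - 105) = 7/(-109) = 7*(-1/109) = -7/109)
s = 4884 (s = 2*((-46 + 79)*74) = 2*(33*74) = 2*2442 = 4884)
(s + I(√(82 - 39))) - 8367 = (4884 - 7/109) - 8367 = 532349/109 - 8367 = -379654/109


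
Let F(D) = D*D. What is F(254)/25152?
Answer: 16129/6288 ≈ 2.5650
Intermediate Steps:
F(D) = D²
F(254)/25152 = 254²/25152 = 64516*(1/25152) = 16129/6288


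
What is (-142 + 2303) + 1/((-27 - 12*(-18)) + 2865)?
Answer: 6599695/3054 ≈ 2161.0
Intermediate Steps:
(-142 + 2303) + 1/((-27 - 12*(-18)) + 2865) = 2161 + 1/((-27 + 216) + 2865) = 2161 + 1/(189 + 2865) = 2161 + 1/3054 = 6599695/3054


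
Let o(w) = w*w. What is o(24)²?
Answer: 331776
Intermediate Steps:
o(w) = w²
o(24)² = (24²)² = 576² = 331776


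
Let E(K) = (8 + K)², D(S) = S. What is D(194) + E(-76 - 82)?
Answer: 22694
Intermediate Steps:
D(194) + E(-76 - 82) = 194 + (8 + (-76 - 82))² = 194 + (8 - 158)² = 194 + (-150)² = 194 + 22500 = 22694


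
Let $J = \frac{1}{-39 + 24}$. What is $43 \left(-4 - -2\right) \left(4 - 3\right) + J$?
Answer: $- \frac{1291}{15} \approx -86.067$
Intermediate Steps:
$J = - \frac{1}{15}$ ($J = \frac{1}{-15} = - \frac{1}{15} \approx -0.066667$)
$43 \left(-4 - -2\right) \left(4 - 3\right) + J = 43 \left(-4 - -2\right) \left(4 - 3\right) - \frac{1}{15} = 43 \left(-4 + 2\right) 1 - \frac{1}{15} = 43 \left(\left(-2\right) 1\right) - \frac{1}{15} = 43 \left(-2\right) - \frac{1}{15} = -86 - \frac{1}{15} = - \frac{1291}{15}$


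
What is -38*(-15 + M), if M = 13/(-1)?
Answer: 1064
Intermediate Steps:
M = -13 (M = 13*(-1) = -13)
-38*(-15 + M) = -38*(-15 - 13) = -38*(-28) = 1064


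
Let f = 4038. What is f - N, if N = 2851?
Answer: 1187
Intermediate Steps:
f - N = 4038 - 1*2851 = 4038 - 2851 = 1187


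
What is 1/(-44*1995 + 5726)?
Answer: -1/82054 ≈ -1.2187e-5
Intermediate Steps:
1/(-44*1995 + 5726) = 1/(-87780 + 5726) = 1/(-82054) = -1/82054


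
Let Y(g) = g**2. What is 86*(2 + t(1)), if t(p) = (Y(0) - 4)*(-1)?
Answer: 516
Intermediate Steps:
t(p) = 4 (t(p) = (0**2 - 4)*(-1) = (0 - 4)*(-1) = -4*(-1) = 4)
86*(2 + t(1)) = 86*(2 + 4) = 86*6 = 516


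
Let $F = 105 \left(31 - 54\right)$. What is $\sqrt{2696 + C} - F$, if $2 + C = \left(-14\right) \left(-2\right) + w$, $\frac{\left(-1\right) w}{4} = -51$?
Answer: $2415 + \sqrt{2926} \approx 2469.1$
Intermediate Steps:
$w = 204$ ($w = \left(-4\right) \left(-51\right) = 204$)
$C = 230$ ($C = -2 + \left(\left(-14\right) \left(-2\right) + 204\right) = -2 + \left(28 + 204\right) = -2 + 232 = 230$)
$F = -2415$ ($F = 105 \left(-23\right) = -2415$)
$\sqrt{2696 + C} - F = \sqrt{2696 + 230} - -2415 = \sqrt{2926} + 2415 = 2415 + \sqrt{2926}$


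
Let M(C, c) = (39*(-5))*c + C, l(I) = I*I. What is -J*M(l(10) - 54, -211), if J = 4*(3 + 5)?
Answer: -1318112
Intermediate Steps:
l(I) = I**2
J = 32 (J = 4*8 = 32)
M(C, c) = C - 195*c (M(C, c) = -195*c + C = C - 195*c)
-J*M(l(10) - 54, -211) = -32*((10**2 - 54) - 195*(-211)) = -32*((100 - 54) + 41145) = -32*(46 + 41145) = -32*41191 = -1*1318112 = -1318112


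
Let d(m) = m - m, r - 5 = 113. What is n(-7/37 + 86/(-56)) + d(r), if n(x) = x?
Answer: -1787/1036 ≈ -1.7249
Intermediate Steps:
r = 118 (r = 5 + 113 = 118)
d(m) = 0
n(-7/37 + 86/(-56)) + d(r) = (-7/37 + 86/(-56)) + 0 = (-7*1/37 + 86*(-1/56)) + 0 = (-7/37 - 43/28) + 0 = -1787/1036 + 0 = -1787/1036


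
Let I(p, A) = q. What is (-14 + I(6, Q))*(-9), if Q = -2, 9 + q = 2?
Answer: 189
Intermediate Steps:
q = -7 (q = -9 + 2 = -7)
I(p, A) = -7
(-14 + I(6, Q))*(-9) = (-14 - 7)*(-9) = -21*(-9) = 189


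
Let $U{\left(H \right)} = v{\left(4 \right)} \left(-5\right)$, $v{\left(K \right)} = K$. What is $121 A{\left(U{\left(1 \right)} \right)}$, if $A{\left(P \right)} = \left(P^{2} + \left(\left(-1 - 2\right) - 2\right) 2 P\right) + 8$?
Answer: $73568$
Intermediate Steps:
$U{\left(H \right)} = -20$ ($U{\left(H \right)} = 4 \left(-5\right) = -20$)
$A{\left(P \right)} = 8 + P^{2} - 10 P$ ($A{\left(P \right)} = \left(P^{2} + \left(-3 - 2\right) 2 P\right) + 8 = \left(P^{2} + \left(-5\right) 2 P\right) + 8 = \left(P^{2} - 10 P\right) + 8 = 8 + P^{2} - 10 P$)
$121 A{\left(U{\left(1 \right)} \right)} = 121 \left(8 + \left(-20\right)^{2} - -200\right) = 121 \left(8 + 400 + 200\right) = 121 \cdot 608 = 73568$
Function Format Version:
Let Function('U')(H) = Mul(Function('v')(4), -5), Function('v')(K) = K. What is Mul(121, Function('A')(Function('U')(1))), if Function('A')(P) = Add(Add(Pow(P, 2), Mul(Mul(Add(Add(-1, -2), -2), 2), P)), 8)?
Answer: 73568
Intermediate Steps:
Function('U')(H) = -20 (Function('U')(H) = Mul(4, -5) = -20)
Function('A')(P) = Add(8, Pow(P, 2), Mul(-10, P)) (Function('A')(P) = Add(Add(Pow(P, 2), Mul(Mul(Add(-3, -2), 2), P)), 8) = Add(Add(Pow(P, 2), Mul(Mul(-5, 2), P)), 8) = Add(Add(Pow(P, 2), Mul(-10, P)), 8) = Add(8, Pow(P, 2), Mul(-10, P)))
Mul(121, Function('A')(Function('U')(1))) = Mul(121, Add(8, Pow(-20, 2), Mul(-10, -20))) = Mul(121, Add(8, 400, 200)) = Mul(121, 608) = 73568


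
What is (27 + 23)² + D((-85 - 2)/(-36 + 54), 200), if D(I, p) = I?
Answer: 14971/6 ≈ 2495.2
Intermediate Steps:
(27 + 23)² + D((-85 - 2)/(-36 + 54), 200) = (27 + 23)² + (-85 - 2)/(-36 + 54) = 50² - 87/18 = 2500 - 87*1/18 = 2500 - 29/6 = 14971/6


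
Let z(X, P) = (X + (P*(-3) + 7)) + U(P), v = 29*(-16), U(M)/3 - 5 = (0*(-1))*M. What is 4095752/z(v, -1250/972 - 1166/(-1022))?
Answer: -339054542064/36553607 ≈ -9275.5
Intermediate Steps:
U(M) = 15 (U(M) = 15 + 3*((0*(-1))*M) = 15 + 3*(0*M) = 15 + 3*0 = 15 + 0 = 15)
v = -464
z(X, P) = 22 + X - 3*P (z(X, P) = (X + (P*(-3) + 7)) + 15 = (X + (-3*P + 7)) + 15 = (X + (7 - 3*P)) + 15 = (7 + X - 3*P) + 15 = 22 + X - 3*P)
4095752/z(v, -1250/972 - 1166/(-1022)) = 4095752/(22 - 464 - 3*(-1250/972 - 1166/(-1022))) = 4095752/(22 - 464 - 3*(-1250*1/972 - 1166*(-1/1022))) = 4095752/(22 - 464 - 3*(-625/486 + 583/511)) = 4095752/(22 - 464 - 3*(-36037/248346)) = 4095752/(22 - 464 + 36037/82782) = 4095752/(-36553607/82782) = 4095752*(-82782/36553607) = -339054542064/36553607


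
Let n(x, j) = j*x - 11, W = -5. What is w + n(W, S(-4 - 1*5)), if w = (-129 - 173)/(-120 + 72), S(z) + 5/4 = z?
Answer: 1117/24 ≈ 46.542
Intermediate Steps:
S(z) = -5/4 + z
n(x, j) = -11 + j*x
w = 151/24 (w = -302/(-48) = -302*(-1/48) = 151/24 ≈ 6.2917)
w + n(W, S(-4 - 1*5)) = 151/24 + (-11 + (-5/4 + (-4 - 1*5))*(-5)) = 151/24 + (-11 + (-5/4 + (-4 - 5))*(-5)) = 151/24 + (-11 + (-5/4 - 9)*(-5)) = 151/24 + (-11 - 41/4*(-5)) = 151/24 + (-11 + 205/4) = 151/24 + 161/4 = 1117/24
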